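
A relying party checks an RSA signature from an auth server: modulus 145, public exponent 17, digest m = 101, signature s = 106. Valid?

s^2 ≡ 106^2 = 11236 ≡ 71
s^4 ≡ 71^2 = 5041 ≡ 111
s^8 ≡ 111^2 = 12321 ≡ 141
s^16 ≡ 141^2 = 19881 ≡ 16
17 = 16 + 1, so s^17 ≡ 16·106 ≡ 101 (mod 145)
Since 101 equals the digest 101, verification succeeds.

yes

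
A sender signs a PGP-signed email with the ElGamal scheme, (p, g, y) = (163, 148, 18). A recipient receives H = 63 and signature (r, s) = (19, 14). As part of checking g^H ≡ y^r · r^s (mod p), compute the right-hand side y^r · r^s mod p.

123

Squares mod 163: 18^1≡18, 18^2≡161, 18^4≡4, 18^8≡16, 18^16≡93
19 = 16 + 2 + 1, so 18^19 ≡ 93·161·18 ≡ 75 (mod 163)
Squares mod 163: 19^1≡19, 19^2≡35, 19^4≡84, 19^8≡47
14 = 8 + 4 + 2, so 19^14 ≡ 47·84·35 ≡ 119 (mod 163)
y^r · r^s ≡ 75·119 = 8925 ≡ 123 (mod 163)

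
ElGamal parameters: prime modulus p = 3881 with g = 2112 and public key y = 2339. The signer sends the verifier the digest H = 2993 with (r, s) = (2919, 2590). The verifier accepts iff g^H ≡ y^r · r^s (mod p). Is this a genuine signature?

genuine

Left side g^H mod p:
2112^2 = 4460544 ≡ 1275
2112^4 ≡ 1275^2 = 1625625 ≡ 3367
2112^8 ≡ 3367^2 = 11336689 ≡ 288
2112^16 ≡ 288^2 = 82944 ≡ 1443
2112^32 ≡ 1443^2 = 2082249 ≡ 2033
2112^64 ≡ 2033^2 = 4133089 ≡ 3705
2112^128 ≡ 3705^2 = 13727025 ≡ 3809
2112^256 ≡ 3809^2 = 14508481 ≡ 1303
2112^512 ≡ 1303^2 = 1697809 ≡ 1812
2112^1024 ≡ 1812^2 = 3283344 ≡ 18
2112^2048 ≡ 18^2 = 324
2993 = 2048 + 512 + 256 + 128 + 32 + 16 + 1, so 2112^2993 ≡ 324·1812·1303·3809·2033·1443·2112 ≡ 363 (mod 3881)
Right side y^r · r^s mod p:
2339^2 = 5470921 ≡ 2592
2339^4 ≡ 2592^2 = 6718464 ≡ 453
2339^8 ≡ 453^2 = 205209 ≡ 3397
2339^16 ≡ 3397^2 = 11539609 ≡ 1396
2339^32 ≡ 1396^2 = 1948816 ≡ 554
2339^64 ≡ 554^2 = 306916 ≡ 317
2339^128 ≡ 317^2 = 100489 ≡ 3464
2339^256 ≡ 3464^2 = 11999296 ≡ 3125
2339^512 ≡ 3125^2 = 9765625 ≡ 1029
2339^1024 ≡ 1029^2 = 1058841 ≡ 3209
2339^2048 ≡ 3209^2 = 10297681 ≡ 1388
2919 = 2048 + 512 + 256 + 64 + 32 + 4 + 2 + 1, so 2339^2919 ≡ 1388·1029·3125·317·554·453·2592·2339 ≡ 1188 (mod 3881)
2919^2 = 8520561 ≡ 1766
2919^4 ≡ 1766^2 = 3118756 ≡ 2313
2919^8 ≡ 2313^2 = 5349969 ≡ 1951
2919^16 ≡ 1951^2 = 3806401 ≡ 3021
2919^32 ≡ 3021^2 = 9126441 ≡ 2210
2919^64 ≡ 2210^2 = 4884100 ≡ 1802
2919^128 ≡ 1802^2 = 3247204 ≡ 2688
2919^256 ≡ 2688^2 = 7225344 ≡ 2803
2919^512 ≡ 2803^2 = 7856809 ≡ 1665
2919^1024 ≡ 1665^2 = 2772225 ≡ 1191
2919^2048 ≡ 1191^2 = 1418481 ≡ 1916
2590 = 2048 + 512 + 16 + 8 + 4 + 2, so 2919^2590 ≡ 1916·1665·3021·1951·2313·1766 ≡ 1833 (mod 3881)
1188·1833 = 2177604 ≡ 363 (mod 3881)
363 ≡ 363 (mod 3881), so the signature is genuine.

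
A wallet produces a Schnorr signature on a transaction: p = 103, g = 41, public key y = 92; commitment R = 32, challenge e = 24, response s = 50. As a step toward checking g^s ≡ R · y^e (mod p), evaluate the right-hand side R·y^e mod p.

92^2 = 8464 ≡ 18
92^4 ≡ 18^2 = 324 ≡ 15
92^8 ≡ 15^2 = 225 ≡ 19
92^16 ≡ 19^2 = 361 ≡ 52
24 = 16 + 8, so 92^24 ≡ 52·19 ≡ 61 (mod 103)
R · y^e ≡ 32·61 = 1952 ≡ 98 (mod 103)

98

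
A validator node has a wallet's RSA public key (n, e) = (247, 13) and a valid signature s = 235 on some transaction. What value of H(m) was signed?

s^2 ≡ 235^2 = 55225 ≡ 144
s^4 ≡ 144^2 = 20736 ≡ 235
s^8 ≡ 235^2 = 55225 ≡ 144
13 = 8 + 4 + 1, so s^13 ≡ 144·235·235 ≡ 235 (mod 247)

235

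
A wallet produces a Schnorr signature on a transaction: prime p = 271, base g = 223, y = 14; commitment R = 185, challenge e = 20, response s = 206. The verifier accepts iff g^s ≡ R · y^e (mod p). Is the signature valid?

invalid

g^s mod p:
223^2 = 49729 ≡ 136
223^4 ≡ 136^2 = 18496 ≡ 68
223^8 ≡ 68^2 = 4624 ≡ 17
223^16 ≡ 17^2 = 289 ≡ 18
223^32 ≡ 18^2 = 324 ≡ 53
223^64 ≡ 53^2 = 2809 ≡ 99
223^128 ≡ 99^2 = 9801 ≡ 45
206 = 128 + 64 + 8 + 4 + 2, so 223^206 ≡ 45·99·17·68·136 ≡ 219 (mod 271)
R · y^e mod p:
14^2 = 196
14^4 ≡ 196^2 = 38416 ≡ 205
14^8 ≡ 205^2 = 42025 ≡ 20
14^16 ≡ 20^2 = 400 ≡ 129
20 = 16 + 4, so 14^20 ≡ 129·205 ≡ 158 (mod 271)
185·158 = 29230 ≡ 233 (mod 271)
219 ≠ 233; the check fails.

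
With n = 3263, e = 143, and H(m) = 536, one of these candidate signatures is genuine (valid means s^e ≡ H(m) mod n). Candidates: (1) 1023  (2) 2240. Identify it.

Candidate 1: 1023^2 = 1046529 ≡ 2369; 1023^4 ≡ 2369^2 = 5612161 ≡ 3064; 1023^8 ≡ 3064^2 = 9388096 ≡ 445; 1023^16 ≡ 445^2 = 198025 ≡ 2245; 1023^32 ≡ 2245^2 = 5040025 ≡ 1953; 1023^64 ≡ 1953^2 = 3814209 ≡ 3025; 1023^128 ≡ 3025^2 = 9150625 ≡ 1173; 143 = 128 + 8 + 4 + 2 + 1, so 1023^143 ≡ 1173·445·3064·2369·1023 ≡ 536 (mod 3263)
  → matches H(m) = 536
Candidate 2: 2240^2 = 5017600 ≡ 2369; 2240^4 ≡ 2369^2 = 5612161 ≡ 3064; 2240^8 ≡ 3064^2 = 9388096 ≡ 445; 2240^16 ≡ 445^2 = 198025 ≡ 2245; 2240^32 ≡ 2245^2 = 5040025 ≡ 1953; 2240^64 ≡ 1953^2 = 3814209 ≡ 3025; 2240^128 ≡ 3025^2 = 9150625 ≡ 1173; 143 = 128 + 8 + 4 + 2 + 1, so 2240^143 ≡ 1173·445·3064·2369·2240 ≡ 2727 (mod 3263)

1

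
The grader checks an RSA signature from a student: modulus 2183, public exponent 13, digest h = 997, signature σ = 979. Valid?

yes

Squares mod 2183: σ^1≡979, σ^2≡104, σ^4≡2084, σ^8≡1069
13 = 8 + 4 + 1, so σ^13 ≡ 1069·2084·979 ≡ 997 (mod 2183)
Since 997 equals the digest 997, verification succeeds.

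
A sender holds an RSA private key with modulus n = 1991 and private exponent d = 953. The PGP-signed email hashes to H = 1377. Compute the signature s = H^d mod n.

294

H^2 ≡ 1377^2 = 1896129 ≡ 697
H^4 ≡ 697^2 = 485809 ≡ 5
H^8 ≡ 5^2 = 25
H^16 ≡ 25^2 = 625
H^32 ≡ 625^2 = 390625 ≡ 389
H^64 ≡ 389^2 = 151321 ≡ 5
H^128 ≡ 5^2 = 25
H^256 ≡ 25^2 = 625
H^512 ≡ 625^2 = 390625 ≡ 389
953 = 512 + 256 + 128 + 32 + 16 + 8 + 1, so H^953 ≡ 389·625·25·389·625·25·1377 ≡ 294 (mod 1991)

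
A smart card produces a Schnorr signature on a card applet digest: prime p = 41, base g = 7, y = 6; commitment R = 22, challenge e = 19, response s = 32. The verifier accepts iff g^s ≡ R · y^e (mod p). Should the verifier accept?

accept

g^s mod p:
7^2 = 49 ≡ 8
7^4 ≡ 8^2 = 64 ≡ 23
7^8 ≡ 23^2 = 529 ≡ 37
7^16 ≡ 37^2 = 1369 ≡ 16
7^32 ≡ 16^2 = 256 ≡ 10
R · y^e mod p:
6^2 = 36
6^4 ≡ 36^2 = 1296 ≡ 25
6^8 ≡ 25^2 = 625 ≡ 10
6^16 ≡ 10^2 = 100 ≡ 18
19 = 16 + 2 + 1, so 6^19 ≡ 18·36·6 ≡ 34 (mod 41)
22·34 = 748 ≡ 10 (mod 41)
10 ≡ 10 (mod 41); signature holds.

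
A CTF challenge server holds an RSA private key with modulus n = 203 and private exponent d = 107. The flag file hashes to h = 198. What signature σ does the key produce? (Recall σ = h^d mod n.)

25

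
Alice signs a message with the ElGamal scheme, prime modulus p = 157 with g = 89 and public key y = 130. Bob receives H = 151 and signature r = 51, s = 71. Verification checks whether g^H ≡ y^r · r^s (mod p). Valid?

Left side g^H mod p:
89^2 = 7921 ≡ 71
89^4 ≡ 71^2 = 5041 ≡ 17
89^8 ≡ 17^2 = 289 ≡ 132
89^16 ≡ 132^2 = 17424 ≡ 154
89^32 ≡ 154^2 = 23716 ≡ 9
89^64 ≡ 9^2 = 81
89^128 ≡ 81^2 = 6561 ≡ 124
151 = 128 + 16 + 4 + 2 + 1, so 89^151 ≡ 124·154·17·71·89 ≡ 11 (mod 157)
Right side y^r · r^s mod p:
130^2 = 16900 ≡ 101
130^4 ≡ 101^2 = 10201 ≡ 153
130^8 ≡ 153^2 = 23409 ≡ 16
130^16 ≡ 16^2 = 256 ≡ 99
130^32 ≡ 99^2 = 9801 ≡ 67
51 = 32 + 16 + 2 + 1, so 130^51 ≡ 67·99·101·130 ≡ 93 (mod 157)
51^2 = 2601 ≡ 89
51^4 ≡ 89^2 = 7921 ≡ 71
51^8 ≡ 71^2 = 5041 ≡ 17
51^16 ≡ 17^2 = 289 ≡ 132
51^32 ≡ 132^2 = 17424 ≡ 154
51^64 ≡ 154^2 = 23716 ≡ 9
71 = 64 + 4 + 2 + 1, so 51^71 ≡ 9·71·89·51 ≡ 3 (mod 157)
93·3 = 279 ≡ 122 (mod 157)
11 ≠ 122, so verification fails.

no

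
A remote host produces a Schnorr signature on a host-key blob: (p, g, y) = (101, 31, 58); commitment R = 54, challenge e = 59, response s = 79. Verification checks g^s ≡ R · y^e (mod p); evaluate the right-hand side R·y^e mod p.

78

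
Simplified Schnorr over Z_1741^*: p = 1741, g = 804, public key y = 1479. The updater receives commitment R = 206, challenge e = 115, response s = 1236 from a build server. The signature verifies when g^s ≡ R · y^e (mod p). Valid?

yes

g^s mod p:
804^1236 mod 1741 = 1694
R · y^e mod p:
1479^115 mod 1741 = 1614
206·1614 = 332484 ≡ 1694 (mod 1741)
1694 ≡ 1694 (mod 1741); signature holds.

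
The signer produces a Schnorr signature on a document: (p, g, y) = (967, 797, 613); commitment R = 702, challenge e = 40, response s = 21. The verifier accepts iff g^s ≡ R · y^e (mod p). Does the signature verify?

g^s mod p:
797^2 = 635209 ≡ 857
797^4 ≡ 857^2 = 734449 ≡ 496
797^8 ≡ 496^2 = 246016 ≡ 398
797^16 ≡ 398^2 = 158404 ≡ 783
21 = 16 + 4 + 1, so 797^21 ≡ 783·496·797 ≡ 332 (mod 967)
R · y^e mod p:
613^2 = 375769 ≡ 573
613^4 ≡ 573^2 = 328329 ≡ 516
613^8 ≡ 516^2 = 266256 ≡ 331
613^16 ≡ 331^2 = 109561 ≡ 290
613^32 ≡ 290^2 = 84100 ≡ 938
40 = 32 + 8, so 613^40 ≡ 938·331 ≡ 71 (mod 967)
702·71 = 49842 ≡ 525 (mod 967)
332 ≠ 525; the check fails.

does not verify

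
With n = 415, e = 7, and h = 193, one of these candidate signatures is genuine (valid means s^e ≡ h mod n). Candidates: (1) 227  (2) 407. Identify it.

Candidate 1: 227^2 = 51529 ≡ 69; 227^4 ≡ 69^2 = 4761 ≡ 196; 7 = 4 + 2 + 1, so 227^7 ≡ 196·69·227 ≡ 193 (mod 415)
  → matches h = 193
Candidate 2: 407^2 = 165649 ≡ 64; 407^4 ≡ 64^2 = 4096 ≡ 361; 7 = 4 + 2 + 1, so 407^7 ≡ 361·64·407 ≡ 258 (mod 415)

1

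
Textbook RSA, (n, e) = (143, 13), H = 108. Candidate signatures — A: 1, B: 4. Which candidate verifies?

B

Candidate A: 1^13 mod 143 = 1
Candidate B: 4^13 mod 143 = 108
  → matches H = 108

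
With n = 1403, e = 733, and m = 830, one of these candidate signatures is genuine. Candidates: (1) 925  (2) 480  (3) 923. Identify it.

3

Candidate 1: Squares mod 1403: 925^1≡925, 925^2≡1198, 925^4≡1338, 925^8≡16, 925^16≡256, 925^32≡998, 925^64≡1277, 925^128≡443, 925^256≡1232, 925^512≡1181; 733 = 512 + 128 + 64 + 16 + 8 + 4 + 1, so 925^733 ≡ 1181·443·1277·256·16·1338·925 ≡ 1190 (mod 1403)
Candidate 2: Squares mod 1403: 480^1≡480, 480^2≡308, 480^4≡863, 480^8≡1179, 480^16≡1071, 480^32≡790, 480^64≡1168, 480^128≡508, 480^256≡1315, 480^512≡729; 733 = 512 + 128 + 64 + 16 + 8 + 4 + 1, so 480^733 ≡ 729·508·1168·1071·1179·863·480 ≡ 573 (mod 1403)
Candidate 3: Squares mod 1403: 923^1≡923, 923^2≡308, 923^4≡863, 923^8≡1179, 923^16≡1071, 923^32≡790, 923^64≡1168, 923^128≡508, 923^256≡1315, 923^512≡729; 733 = 512 + 128 + 64 + 16 + 8 + 4 + 1, so 923^733 ≡ 729·508·1168·1071·1179·863·923 ≡ 830 (mod 1403)
  → matches m = 830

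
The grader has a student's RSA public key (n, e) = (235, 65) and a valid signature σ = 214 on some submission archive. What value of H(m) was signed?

19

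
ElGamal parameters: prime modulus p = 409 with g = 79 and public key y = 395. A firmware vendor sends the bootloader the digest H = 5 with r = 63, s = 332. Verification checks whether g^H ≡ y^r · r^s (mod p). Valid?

no

Left side g^H mod p:
79^2 = 6241 ≡ 106
79^4 ≡ 106^2 = 11236 ≡ 193
5 = 4 + 1, so 79^5 ≡ 193·79 ≡ 114 (mod 409)
Right side y^r · r^s mod p:
395^2 = 156025 ≡ 196
395^4 ≡ 196^2 = 38416 ≡ 379
395^8 ≡ 379^2 = 143641 ≡ 82
395^16 ≡ 82^2 = 6724 ≡ 180
395^32 ≡ 180^2 = 32400 ≡ 89
63 = 32 + 16 + 8 + 4 + 2 + 1, so 395^63 ≡ 89·180·82·379·196·395 ≡ 223 (mod 409)
63^2 = 3969 ≡ 288
63^4 ≡ 288^2 = 82944 ≡ 326
63^8 ≡ 326^2 = 106276 ≡ 345
63^16 ≡ 345^2 = 119025 ≡ 6
63^32 ≡ 6^2 = 36
63^64 ≡ 36^2 = 1296 ≡ 69
63^128 ≡ 69^2 = 4761 ≡ 262
63^256 ≡ 262^2 = 68644 ≡ 341
332 = 256 + 64 + 8 + 4, so 63^332 ≡ 341·69·345·326 ≡ 147 (mod 409)
223·147 = 32781 ≡ 61 (mod 409)
114 ≠ 61, so verification fails.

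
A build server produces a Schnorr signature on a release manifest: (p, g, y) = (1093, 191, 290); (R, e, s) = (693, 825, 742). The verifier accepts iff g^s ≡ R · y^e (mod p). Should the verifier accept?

g^s mod p:
191^2 = 36481 ≡ 412
191^4 ≡ 412^2 = 169744 ≡ 329
191^8 ≡ 329^2 = 108241 ≡ 34
191^16 ≡ 34^2 = 1156 ≡ 63
191^32 ≡ 63^2 = 3969 ≡ 690
191^64 ≡ 690^2 = 476100 ≡ 645
191^128 ≡ 645^2 = 416025 ≡ 685
191^256 ≡ 685^2 = 469225 ≡ 328
191^512 ≡ 328^2 = 107584 ≡ 470
742 = 512 + 128 + 64 + 32 + 4 + 2, so 191^742 ≡ 470·685·645·690·329·412 ≡ 169 (mod 1093)
R · y^e mod p:
290^2 = 84100 ≡ 1032
290^4 ≡ 1032^2 = 1065024 ≡ 442
290^8 ≡ 442^2 = 195364 ≡ 810
290^16 ≡ 810^2 = 656100 ≡ 300
290^32 ≡ 300^2 = 90000 ≡ 374
290^64 ≡ 374^2 = 139876 ≡ 1065
290^128 ≡ 1065^2 = 1134225 ≡ 784
290^256 ≡ 784^2 = 614656 ≡ 390
290^512 ≡ 390^2 = 152100 ≡ 173
825 = 512 + 256 + 32 + 16 + 8 + 1, so 290^825 ≡ 173·390·374·300·810·290 ≡ 363 (mod 1093)
693·363 = 251559 ≡ 169 (mod 1093)
169 ≡ 169 (mod 1093); signature holds.

accept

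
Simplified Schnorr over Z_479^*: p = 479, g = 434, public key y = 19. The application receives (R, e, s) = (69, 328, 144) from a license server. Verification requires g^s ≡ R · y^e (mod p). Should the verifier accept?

reject

g^s mod p:
Squares mod 479: 434^1≡434, 434^2≡109, 434^4≡385, 434^8≡214, 434^16≡291, 434^32≡377, 434^64≡345, 434^128≡233
144 = 128 + 16, so 434^144 ≡ 233·291 ≡ 264 (mod 479)
R · y^e mod p:
Squares mod 479: 19^1≡19, 19^2≡361, 19^4≡33, 19^8≡131, 19^16≡396, 19^32≡183, 19^64≡438, 19^128≡244, 19^256≡140
328 = 256 + 64 + 8, so 19^328 ≡ 140·438·131 ≡ 90 (mod 479)
69·90 = 6210 ≡ 462 (mod 479)
264 ≠ 462; the check fails.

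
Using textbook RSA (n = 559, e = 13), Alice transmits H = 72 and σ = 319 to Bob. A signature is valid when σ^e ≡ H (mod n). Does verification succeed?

Squares mod 559: σ^1≡319, σ^2≡23, σ^4≡529, σ^8≡341
13 = 8 + 4 + 1, so σ^13 ≡ 341·529·319 ≡ 72 (mod 559)
σ^13 mod 559 = 72 matches H.

passes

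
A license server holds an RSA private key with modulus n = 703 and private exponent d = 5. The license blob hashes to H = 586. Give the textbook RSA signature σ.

H^2 ≡ 586^2 = 343396 ≡ 332
H^4 ≡ 332^2 = 110224 ≡ 556
5 = 4 + 1, so H^5 ≡ 556·586 ≡ 327 (mod 703)

327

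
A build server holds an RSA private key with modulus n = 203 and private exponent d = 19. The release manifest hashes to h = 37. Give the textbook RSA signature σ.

Squares mod 203: h^1≡37, h^2≡151, h^4≡65, h^8≡165, h^16≡23
19 = 16 + 2 + 1, so h^19 ≡ 23·151·37 ≡ 2 (mod 203)

2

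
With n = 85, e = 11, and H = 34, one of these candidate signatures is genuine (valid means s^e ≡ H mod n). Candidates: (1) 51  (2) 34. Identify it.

Candidate 1: Squares mod 85: 51^1≡51, 51^2≡51, 51^4≡51, 51^8≡51; 11 = 8 + 2 + 1, so 51^11 ≡ 51·51·51 ≡ 51 (mod 85)
Candidate 2: Squares mod 85: 34^1≡34, 34^2≡51, 34^4≡51, 34^8≡51; 11 = 8 + 2 + 1, so 34^11 ≡ 51·51·34 ≡ 34 (mod 85)
  → matches H = 34

2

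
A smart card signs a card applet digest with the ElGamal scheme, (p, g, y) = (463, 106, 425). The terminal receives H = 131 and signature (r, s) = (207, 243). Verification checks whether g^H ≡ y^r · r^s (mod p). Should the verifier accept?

reject

Left side g^H mod p:
106^2 = 11236 ≡ 124
106^4 ≡ 124^2 = 15376 ≡ 97
106^8 ≡ 97^2 = 9409 ≡ 149
106^16 ≡ 149^2 = 22201 ≡ 440
106^32 ≡ 440^2 = 193600 ≡ 66
106^64 ≡ 66^2 = 4356 ≡ 189
106^128 ≡ 189^2 = 35721 ≡ 70
131 = 128 + 2 + 1, so 106^131 ≡ 70·124·106 ≡ 99 (mod 463)
Right side y^r · r^s mod p:
425^2 = 180625 ≡ 55
425^4 ≡ 55^2 = 3025 ≡ 247
425^8 ≡ 247^2 = 61009 ≡ 356
425^16 ≡ 356^2 = 126736 ≡ 337
425^32 ≡ 337^2 = 113569 ≡ 134
425^64 ≡ 134^2 = 17956 ≡ 362
425^128 ≡ 362^2 = 131044 ≡ 15
207 = 128 + 64 + 8 + 4 + 2 + 1, so 425^207 ≡ 15·362·356·247·55·425 ≡ 362 (mod 463)
207^2 = 42849 ≡ 253
207^4 ≡ 253^2 = 64009 ≡ 115
207^8 ≡ 115^2 = 13225 ≡ 261
207^16 ≡ 261^2 = 68121 ≡ 60
207^32 ≡ 60^2 = 3600 ≡ 359
207^64 ≡ 359^2 = 128881 ≡ 167
207^128 ≡ 167^2 = 27889 ≡ 109
243 = 128 + 64 + 32 + 16 + 2 + 1, so 207^243 ≡ 109·167·359·60·253·207 ≡ 80 (mod 463)
362·80 = 28960 ≡ 254 (mod 463)
99 ≠ 254, so verification fails.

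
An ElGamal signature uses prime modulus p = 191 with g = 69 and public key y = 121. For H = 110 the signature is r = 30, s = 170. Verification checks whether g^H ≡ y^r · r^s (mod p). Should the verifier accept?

accept

Left side g^H mod p:
Squares mod 191: 69^1≡69, 69^2≡177, 69^4≡5, 69^8≡25, 69^16≡52, 69^32≡30, 69^64≡136
110 = 64 + 32 + 8 + 4 + 2, so 69^110 ≡ 136·30·25·5·177 ≡ 153 (mod 191)
Right side y^r · r^s mod p:
Squares mod 191: 121^1≡121, 121^2≡125, 121^4≡154, 121^8≡32, 121^16≡69
30 = 16 + 8 + 4 + 2, so 121^30 ≡ 69·32·154·125 ≡ 6 (mod 191)
Squares mod 191: 30^1≡30, 30^2≡136, 30^4≡160, 30^8≡6, 30^16≡36, 30^32≡150, 30^64≡153, 30^128≡107
170 = 128 + 32 + 8 + 2, so 30^170 ≡ 107·150·6·136 ≡ 121 (mod 191)
6·121 = 726 ≡ 153 (mod 191)
153 ≡ 153 (mod 191), so the signature is genuine.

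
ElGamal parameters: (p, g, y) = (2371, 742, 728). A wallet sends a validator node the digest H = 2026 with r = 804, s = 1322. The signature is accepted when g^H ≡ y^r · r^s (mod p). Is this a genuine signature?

Left side g^H mod p:
Squares mod 2371: 742^1≡742, 742^2≡492, 742^4≡222, 742^8≡1864, 742^16≡981, 742^32≡2106, 742^64≡1466, 742^128≡1030, 742^256≡1063, 742^512≡1373, 742^1024≡184
2026 = 1024 + 512 + 256 + 128 + 64 + 32 + 8 + 2, so 742^2026 ≡ 184·1373·1063·1030·1466·2106·1864·492 ≡ 1150 (mod 2371)
Right side y^r · r^s mod p:
Squares mod 2371: 728^1≡728, 728^2≡1251, 728^4≡141, 728^8≡913, 728^16≡1348, 728^32≡918, 728^64≡1019, 728^128≡2234, 728^256≡2172, 728^512≡1665
804 = 512 + 256 + 32 + 4, so 728^804 ≡ 1665·2172·918·141 ≡ 602 (mod 2371)
Squares mod 2371: 804^1≡804, 804^2≡1504, 804^4≡82, 804^8≡1982, 804^16≡1948, 804^32≡1104, 804^64≡122, 804^128≡658, 804^256≡1442, 804^512≡2368, 804^1024≡9
1322 = 1024 + 256 + 32 + 8 + 2, so 804^1322 ≡ 9·1442·1104·1982·1504 ≡ 2239 (mod 2371)
602·2239 = 1347878 ≡ 1150 (mod 2371)
1150 ≡ 1150 (mod 2371), so the signature is genuine.

genuine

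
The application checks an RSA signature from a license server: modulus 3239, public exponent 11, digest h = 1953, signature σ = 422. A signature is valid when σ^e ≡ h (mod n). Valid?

yes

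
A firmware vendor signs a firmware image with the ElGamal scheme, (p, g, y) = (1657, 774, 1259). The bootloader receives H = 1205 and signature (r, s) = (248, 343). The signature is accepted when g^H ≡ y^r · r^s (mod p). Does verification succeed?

passes

Left side g^H mod p:
774^2 = 599076 ≡ 899
774^4 ≡ 899^2 = 808201 ≡ 1242
774^8 ≡ 1242^2 = 1542564 ≡ 1554
774^16 ≡ 1554^2 = 2414916 ≡ 667
774^32 ≡ 667^2 = 444889 ≡ 813
774^64 ≡ 813^2 = 660969 ≡ 1483
774^128 ≡ 1483^2 = 2199289 ≡ 450
774^256 ≡ 450^2 = 202500 ≡ 346
774^512 ≡ 346^2 = 119716 ≡ 412
774^1024 ≡ 412^2 = 169744 ≡ 730
1205 = 1024 + 128 + 32 + 16 + 4 + 1, so 774^1205 ≡ 730·450·813·667·1242·774 ≡ 1385 (mod 1657)
Right side y^r · r^s mod p:
1259^2 = 1585081 ≡ 989
1259^4 ≡ 989^2 = 978121 ≡ 491
1259^8 ≡ 491^2 = 241081 ≡ 816
1259^16 ≡ 816^2 = 665856 ≡ 1399
1259^32 ≡ 1399^2 = 1957201 ≡ 284
1259^64 ≡ 284^2 = 80656 ≡ 1120
1259^128 ≡ 1120^2 = 1254400 ≡ 51
248 = 128 + 64 + 32 + 16 + 8, so 1259^248 ≡ 51·1120·284·1399·816 ≡ 521 (mod 1657)
248^2 = 61504 ≡ 195
248^4 ≡ 195^2 = 38025 ≡ 1571
248^8 ≡ 1571^2 = 2468041 ≡ 768
248^16 ≡ 768^2 = 589824 ≡ 1589
248^32 ≡ 1589^2 = 2524921 ≡ 1310
248^64 ≡ 1310^2 = 1716100 ≡ 1105
248^128 ≡ 1105^2 = 1221025 ≡ 1473
248^256 ≡ 1473^2 = 2169729 ≡ 716
343 = 256 + 64 + 16 + 4 + 2 + 1, so 248^343 ≡ 716·1105·1589·1571·195·248 ≡ 467 (mod 1657)
521·467 = 243307 ≡ 1385 (mod 1657)
1385 ≡ 1385 (mod 1657), so the signature is genuine.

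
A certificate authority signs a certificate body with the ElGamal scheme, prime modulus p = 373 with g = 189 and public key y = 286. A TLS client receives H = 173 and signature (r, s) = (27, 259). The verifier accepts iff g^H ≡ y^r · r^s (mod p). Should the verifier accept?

reject

Left side g^H mod p:
189^2 = 35721 ≡ 286
189^4 ≡ 286^2 = 81796 ≡ 109
189^8 ≡ 109^2 = 11881 ≡ 318
189^16 ≡ 318^2 = 101124 ≡ 41
189^32 ≡ 41^2 = 1681 ≡ 189
189^64 ≡ 189^2 = 35721 ≡ 286
189^128 ≡ 286^2 = 81796 ≡ 109
173 = 128 + 32 + 8 + 4 + 1, so 189^173 ≡ 109·189·318·109·189 ≡ 163 (mod 373)
Right side y^r · r^s mod p:
286^2 = 81796 ≡ 109
286^4 ≡ 109^2 = 11881 ≡ 318
286^8 ≡ 318^2 = 101124 ≡ 41
286^16 ≡ 41^2 = 1681 ≡ 189
27 = 16 + 8 + 2 + 1, so 286^27 ≡ 189·41·109·286 ≡ 217 (mod 373)
27^2 = 729 ≡ 356
27^4 ≡ 356^2 = 126736 ≡ 289
27^8 ≡ 289^2 = 83521 ≡ 342
27^16 ≡ 342^2 = 116964 ≡ 215
27^32 ≡ 215^2 = 46225 ≡ 346
27^64 ≡ 346^2 = 119716 ≡ 356
27^128 ≡ 356^2 = 126736 ≡ 289
27^256 ≡ 289^2 = 83521 ≡ 342
259 = 256 + 2 + 1, so 27^259 ≡ 342·356·27 ≡ 55 (mod 373)
217·55 = 11935 ≡ 372 (mod 373)
163 ≠ 372, so verification fails.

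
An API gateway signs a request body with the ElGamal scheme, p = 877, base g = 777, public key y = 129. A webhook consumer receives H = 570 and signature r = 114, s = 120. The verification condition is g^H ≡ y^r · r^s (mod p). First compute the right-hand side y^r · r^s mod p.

851

129^2 = 16641 ≡ 855
129^4 ≡ 855^2 = 731025 ≡ 484
129^8 ≡ 484^2 = 234256 ≡ 97
129^16 ≡ 97^2 = 9409 ≡ 639
129^32 ≡ 639^2 = 408321 ≡ 516
129^64 ≡ 516^2 = 266256 ≡ 525
114 = 64 + 32 + 16 + 2, so 129^114 ≡ 525·516·639·855 ≡ 664 (mod 877)
114^2 = 12996 ≡ 718
114^4 ≡ 718^2 = 515524 ≡ 725
114^8 ≡ 725^2 = 525625 ≡ 302
114^16 ≡ 302^2 = 91204 ≡ 873
114^32 ≡ 873^2 = 762129 ≡ 16
114^64 ≡ 16^2 = 256
120 = 64 + 32 + 16 + 8, so 114^120 ≡ 256·16·873·302 ≡ 66 (mod 877)
y^r · r^s ≡ 664·66 = 43824 ≡ 851 (mod 877)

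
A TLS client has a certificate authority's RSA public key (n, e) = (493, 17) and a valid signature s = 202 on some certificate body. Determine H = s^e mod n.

s^2 ≡ 202^2 = 40804 ≡ 378
s^4 ≡ 378^2 = 142884 ≡ 407
s^8 ≡ 407^2 = 165649 ≡ 1
s^16 ≡ 1^2 = 1
17 = 16 + 1, so s^17 ≡ 1·202 ≡ 202 (mod 493)

202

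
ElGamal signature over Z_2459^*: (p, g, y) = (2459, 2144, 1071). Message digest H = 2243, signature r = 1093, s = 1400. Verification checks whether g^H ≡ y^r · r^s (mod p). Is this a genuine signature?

Left side g^H mod p:
2144^2 = 4596736 ≡ 865
2144^4 ≡ 865^2 = 748225 ≡ 689
2144^8 ≡ 689^2 = 474721 ≡ 134
2144^16 ≡ 134^2 = 17956 ≡ 743
2144^32 ≡ 743^2 = 552049 ≡ 1233
2144^64 ≡ 1233^2 = 1520289 ≡ 627
2144^128 ≡ 627^2 = 393129 ≡ 2148
2144^256 ≡ 2148^2 = 4613904 ≡ 820
2144^512 ≡ 820^2 = 672400 ≡ 1093
2144^1024 ≡ 1093^2 = 1194649 ≡ 2034
2144^2048 ≡ 2034^2 = 4137156 ≡ 1118
2243 = 2048 + 128 + 64 + 2 + 1, so 2144^2243 ≡ 1118·2148·627·865·2144 ≡ 1874 (mod 2459)
Right side y^r · r^s mod p:
1071^2 = 1147041 ≡ 1147
1071^4 ≡ 1147^2 = 1315609 ≡ 44
1071^8 ≡ 44^2 = 1936
1071^16 ≡ 1936^2 = 3748096 ≡ 580
1071^32 ≡ 580^2 = 336400 ≡ 1976
1071^64 ≡ 1976^2 = 3904576 ≡ 2143
1071^128 ≡ 2143^2 = 4592449 ≡ 1496
1071^256 ≡ 1496^2 = 2238016 ≡ 326
1071^512 ≡ 326^2 = 106276 ≡ 539
1071^1024 ≡ 539^2 = 290521 ≡ 359
1093 = 1024 + 64 + 4 + 1, so 1071^1093 ≡ 359·2143·44·1071 ≡ 2255 (mod 2459)
1093^2 = 1194649 ≡ 2034
1093^4 ≡ 2034^2 = 4137156 ≡ 1118
1093^8 ≡ 1118^2 = 1249924 ≡ 752
1093^16 ≡ 752^2 = 565504 ≡ 2393
1093^32 ≡ 2393^2 = 5726449 ≡ 1897
1093^64 ≡ 1897^2 = 3598609 ≡ 1092
1093^128 ≡ 1092^2 = 1192464 ≡ 2308
1093^256 ≡ 2308^2 = 5326864 ≡ 670
1093^512 ≡ 670^2 = 448900 ≡ 1362
1093^1024 ≡ 1362^2 = 1855044 ≡ 958
1400 = 1024 + 256 + 64 + 32 + 16 + 8, so 1093^1400 ≡ 958·670·1092·1897·2393·752 ≡ 1299 (mod 2459)
2255·1299 = 2929245 ≡ 576 (mod 2459)
1874 ≠ 576, so verification fails.

forged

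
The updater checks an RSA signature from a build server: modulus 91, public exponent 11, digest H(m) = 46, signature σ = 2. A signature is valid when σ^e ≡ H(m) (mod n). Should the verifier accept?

accept

Squares mod 91: σ^1≡2, σ^2≡4, σ^4≡16, σ^8≡74
11 = 8 + 2 + 1, so σ^11 ≡ 74·4·2 ≡ 46 (mod 91)
σ^11 mod 91 = 46 matches H(m).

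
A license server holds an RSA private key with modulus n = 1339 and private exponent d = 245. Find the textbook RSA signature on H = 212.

1232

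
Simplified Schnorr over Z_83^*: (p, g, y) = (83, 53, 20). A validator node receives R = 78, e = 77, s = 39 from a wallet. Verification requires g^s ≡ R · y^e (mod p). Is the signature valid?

g^s mod p:
53^2 = 2809 ≡ 70
53^4 ≡ 70^2 = 4900 ≡ 3
53^8 ≡ 3^2 = 9
53^16 ≡ 9^2 = 81
53^32 ≡ 81^2 = 6561 ≡ 4
39 = 32 + 4 + 2 + 1, so 53^39 ≡ 4·3·70·53 ≡ 32 (mod 83)
R · y^e mod p:
20^2 = 400 ≡ 68
20^4 ≡ 68^2 = 4624 ≡ 59
20^8 ≡ 59^2 = 3481 ≡ 78
20^16 ≡ 78^2 = 6084 ≡ 25
20^32 ≡ 25^2 = 625 ≡ 44
20^64 ≡ 44^2 = 1936 ≡ 27
77 = 64 + 8 + 4 + 1, so 20^77 ≡ 27·78·59·20 ≡ 60 (mod 83)
78·60 = 4680 ≡ 32 (mod 83)
32 ≡ 32 (mod 83); signature holds.

valid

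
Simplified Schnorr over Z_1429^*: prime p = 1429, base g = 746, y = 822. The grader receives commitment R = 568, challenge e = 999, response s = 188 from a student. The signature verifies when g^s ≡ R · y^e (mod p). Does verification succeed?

g^s mod p:
746^2 = 556516 ≡ 635
746^4 ≡ 635^2 = 403225 ≡ 247
746^8 ≡ 247^2 = 61009 ≡ 991
746^16 ≡ 991^2 = 982081 ≡ 358
746^32 ≡ 358^2 = 128164 ≡ 983
746^64 ≡ 983^2 = 966289 ≡ 285
746^128 ≡ 285^2 = 81225 ≡ 1201
188 = 128 + 32 + 16 + 8 + 4, so 746^188 ≡ 1201·983·358·991·247 ≡ 1056 (mod 1429)
R · y^e mod p:
822^2 = 675684 ≡ 1196
822^4 ≡ 1196^2 = 1430416 ≡ 1416
822^8 ≡ 1416^2 = 2005056 ≡ 169
822^16 ≡ 169^2 = 28561 ≡ 1410
822^32 ≡ 1410^2 = 1988100 ≡ 361
822^64 ≡ 361^2 = 130321 ≡ 282
822^128 ≡ 282^2 = 79524 ≡ 929
822^256 ≡ 929^2 = 863041 ≡ 1354
822^512 ≡ 1354^2 = 1833316 ≡ 1338
999 = 512 + 256 + 128 + 64 + 32 + 4 + 2 + 1, so 822^999 ≡ 1338·1354·929·282·361·1416·1196·822 ≡ 1288 (mod 1429)
568·1288 = 731584 ≡ 1365 (mod 1429)
1056 ≠ 1365; the check fails.

fails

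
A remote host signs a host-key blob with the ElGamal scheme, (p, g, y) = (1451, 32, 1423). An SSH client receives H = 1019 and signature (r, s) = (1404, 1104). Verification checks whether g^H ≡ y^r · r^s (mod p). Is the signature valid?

invalid

Left side g^H mod p:
32^2 = 1024
32^4 ≡ 1024^2 = 1048576 ≡ 954
32^8 ≡ 954^2 = 910116 ≡ 339
32^16 ≡ 339^2 = 114921 ≡ 292
32^32 ≡ 292^2 = 85264 ≡ 1106
32^64 ≡ 1106^2 = 1223236 ≡ 43
32^128 ≡ 43^2 = 1849 ≡ 398
32^256 ≡ 398^2 = 158404 ≡ 245
32^512 ≡ 245^2 = 60025 ≡ 534
1019 = 512 + 256 + 128 + 64 + 32 + 16 + 8 + 2 + 1, so 32^1019 ≡ 534·245·398·43·1106·292·339·1024·32 ≡ 497 (mod 1451)
Right side y^r · r^s mod p:
1423^2 = 2024929 ≡ 784
1423^4 ≡ 784^2 = 614656 ≡ 883
1423^8 ≡ 883^2 = 779689 ≡ 502
1423^16 ≡ 502^2 = 252004 ≡ 981
1423^32 ≡ 981^2 = 962361 ≡ 348
1423^64 ≡ 348^2 = 121104 ≡ 671
1423^128 ≡ 671^2 = 450241 ≡ 431
1423^256 ≡ 431^2 = 185761 ≡ 33
1423^512 ≡ 33^2 = 1089
1423^1024 ≡ 1089^2 = 1185921 ≡ 454
1404 = 1024 + 256 + 64 + 32 + 16 + 8 + 4, so 1423^1404 ≡ 454·33·671·348·981·502·883 ≡ 398 (mod 1451)
1404^2 = 1971216 ≡ 758
1404^4 ≡ 758^2 = 574564 ≡ 1419
1404^8 ≡ 1419^2 = 2013561 ≡ 1024
1404^16 ≡ 1024^2 = 1048576 ≡ 954
1404^32 ≡ 954^2 = 910116 ≡ 339
1404^64 ≡ 339^2 = 114921 ≡ 292
1404^128 ≡ 292^2 = 85264 ≡ 1106
1404^256 ≡ 1106^2 = 1223236 ≡ 43
1404^512 ≡ 43^2 = 1849 ≡ 398
1404^1024 ≡ 398^2 = 158404 ≡ 245
1104 = 1024 + 64 + 16, so 1404^1104 ≡ 245·292·954 ≡ 1375 (mod 1451)
398·1375 = 547250 ≡ 223 (mod 1451)
497 ≠ 223, so verification fails.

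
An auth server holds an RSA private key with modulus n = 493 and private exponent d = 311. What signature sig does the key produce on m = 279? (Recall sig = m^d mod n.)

Squares mod 493: m^1≡279, m^2≡440, m^4≡344, m^8≡16, m^16≡256, m^32≡460, m^64≡103, m^128≡256, m^256≡460
311 = 256 + 32 + 16 + 4 + 2 + 1, so m^311 ≡ 460·460·256·344·440·279 ≡ 148 (mod 493)

148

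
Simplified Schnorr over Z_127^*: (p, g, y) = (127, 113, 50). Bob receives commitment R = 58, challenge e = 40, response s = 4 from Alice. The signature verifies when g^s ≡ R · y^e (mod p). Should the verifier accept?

g^s mod p:
113^2 = 12769 ≡ 69
113^4 ≡ 69^2 = 4761 ≡ 62
R · y^e mod p:
50^2 = 2500 ≡ 87
50^4 ≡ 87^2 = 7569 ≡ 76
50^8 ≡ 76^2 = 5776 ≡ 61
50^16 ≡ 61^2 = 3721 ≡ 38
50^32 ≡ 38^2 = 1444 ≡ 47
40 = 32 + 8, so 50^40 ≡ 47·61 ≡ 73 (mod 127)
58·73 = 4234 ≡ 43 (mod 127)
62 ≠ 43; the check fails.

reject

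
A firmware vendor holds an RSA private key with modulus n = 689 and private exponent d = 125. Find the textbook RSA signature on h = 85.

h^2 ≡ 85^2 = 7225 ≡ 335
h^4 ≡ 335^2 = 112225 ≡ 607
h^8 ≡ 607^2 = 368449 ≡ 523
h^16 ≡ 523^2 = 273529 ≡ 685
h^32 ≡ 685^2 = 469225 ≡ 16
h^64 ≡ 16^2 = 256
125 = 64 + 32 + 16 + 8 + 4 + 1, so h^125 ≡ 256·16·685·523·607·85 ≡ 479 (mod 689)

479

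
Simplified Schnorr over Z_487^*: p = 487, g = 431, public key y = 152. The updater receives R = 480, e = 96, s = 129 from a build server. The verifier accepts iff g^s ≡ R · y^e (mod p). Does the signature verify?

does not verify

g^s mod p:
431^129 mod 487 = 282
R · y^e mod p:
152^96 mod 487 = 361
480·361 = 173280 ≡ 395 (mod 487)
282 ≠ 395; the check fails.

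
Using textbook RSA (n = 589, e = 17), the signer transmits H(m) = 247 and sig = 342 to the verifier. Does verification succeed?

fails

sig^2 ≡ 342^2 = 116964 ≡ 342
sig^4 ≡ 342^2 = 116964 ≡ 342
sig^8 ≡ 342^2 = 116964 ≡ 342
sig^16 ≡ 342^2 = 116964 ≡ 342
17 = 16 + 1, so sig^17 ≡ 342·342 ≡ 342 (mod 589)
The recovered value 342 does not match the digest 247.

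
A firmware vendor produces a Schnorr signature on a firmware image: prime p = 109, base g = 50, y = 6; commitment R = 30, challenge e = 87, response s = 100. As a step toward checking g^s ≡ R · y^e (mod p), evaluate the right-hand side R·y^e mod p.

6^87 mod 109 = 86
R · y^e ≡ 30·86 = 2580 ≡ 73 (mod 109)

73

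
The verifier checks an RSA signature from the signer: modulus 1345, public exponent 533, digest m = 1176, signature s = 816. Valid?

Squares mod 1345: s^1≡816, s^2≡81, s^4≡1181, s^8≡1341, s^16≡16, s^32≡256, s^64≡976, s^128≡316, s^256≡326, s^512≡21
533 = 512 + 16 + 4 + 1, so s^533 ≡ 21·16·1181·816 ≡ 1176 (mod 1345)
1176 = m, so the signature checks out.

yes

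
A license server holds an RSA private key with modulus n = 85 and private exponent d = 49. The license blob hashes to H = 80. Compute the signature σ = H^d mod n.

80

H^2 ≡ 80^2 = 6400 ≡ 25
H^4 ≡ 25^2 = 625 ≡ 30
H^8 ≡ 30^2 = 900 ≡ 50
H^16 ≡ 50^2 = 2500 ≡ 35
H^32 ≡ 35^2 = 1225 ≡ 35
49 = 32 + 16 + 1, so H^49 ≡ 35·35·80 ≡ 80 (mod 85)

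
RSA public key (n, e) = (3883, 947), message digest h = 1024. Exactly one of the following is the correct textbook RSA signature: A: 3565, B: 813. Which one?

A

Candidate A: Squares mod 3883: 3565^1≡3565, 3565^2≡166, 3565^4≡375, 3565^8≡837, 3565^16≡1629, 3565^32≡1552, 3565^64≡1244, 3565^128≡2102, 3565^256≡3433, 3565^512≡584; 947 = 512 + 256 + 128 + 32 + 16 + 2 + 1, so 3565^947 ≡ 584·3433·2102·1552·1629·166·3565 ≡ 1024 (mod 3883)
  → matches h = 1024
Candidate B: Squares mod 3883: 813^1≡813, 813^2≡859, 813^4≡111, 813^8≡672, 813^16≡1156, 813^32≡584, 813^64≡3235, 813^128≡540, 813^256≡375, 813^512≡837; 947 = 512 + 256 + 128 + 32 + 16 + 2 + 1, so 813^947 ≡ 837·375·540·584·1156·859·813 ≡ 758 (mod 3883)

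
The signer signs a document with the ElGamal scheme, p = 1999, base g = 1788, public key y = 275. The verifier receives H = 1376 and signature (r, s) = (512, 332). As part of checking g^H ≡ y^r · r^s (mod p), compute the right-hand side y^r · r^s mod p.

206

Squares mod 1999: 275^1≡275, 275^2≡1662, 275^4≡1625, 275^8≡1945, 275^16≡917, 275^32≡1309, 275^64≡338, 275^128≡301, 275^256≡646, 275^512≡1524
275^512 ≡ 1524 (mod 1999)
Squares mod 1999: 512^1≡512, 512^2≡275, 512^4≡1662, 512^8≡1625, 512^16≡1945, 512^32≡917, 512^64≡1309, 512^128≡338, 512^256≡301
332 = 256 + 64 + 8 + 4, so 512^332 ≡ 301·1309·1625·1662 ≡ 816 (mod 1999)
y^r · r^s ≡ 1524·816 = 1243584 ≡ 206 (mod 1999)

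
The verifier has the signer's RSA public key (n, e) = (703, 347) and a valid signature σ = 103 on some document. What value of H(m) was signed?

σ^2 ≡ 103^2 = 10609 ≡ 64
σ^4 ≡ 64^2 = 4096 ≡ 581
σ^8 ≡ 581^2 = 337561 ≡ 121
σ^16 ≡ 121^2 = 14641 ≡ 581
σ^32 ≡ 581^2 = 337561 ≡ 121
σ^64 ≡ 121^2 = 14641 ≡ 581
σ^128 ≡ 581^2 = 337561 ≡ 121
σ^256 ≡ 121^2 = 14641 ≡ 581
347 = 256 + 64 + 16 + 8 + 2 + 1, so σ^347 ≡ 581·581·581·121·64·103 ≡ 430 (mod 703)

430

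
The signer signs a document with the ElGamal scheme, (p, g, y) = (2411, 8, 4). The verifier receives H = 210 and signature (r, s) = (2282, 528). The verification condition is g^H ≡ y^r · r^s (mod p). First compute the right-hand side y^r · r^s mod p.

1379

4^2 = 16
4^4 ≡ 16^2 = 256
4^8 ≡ 256^2 = 65536 ≡ 439
4^16 ≡ 439^2 = 192721 ≡ 2252
4^32 ≡ 2252^2 = 5071504 ≡ 1171
4^64 ≡ 1171^2 = 1371241 ≡ 1793
4^128 ≡ 1793^2 = 3214849 ≡ 986
4^256 ≡ 986^2 = 972196 ≡ 563
4^512 ≡ 563^2 = 316969 ≡ 1128
4^1024 ≡ 1128^2 = 1272384 ≡ 1787
4^2048 ≡ 1787^2 = 3193369 ≡ 1205
2282 = 2048 + 128 + 64 + 32 + 8 + 2, so 4^2282 ≡ 1205·986·1793·1171·439·16 ≡ 1719 (mod 2411)
2282^2 = 5207524 ≡ 2175
2282^4 ≡ 2175^2 = 4730625 ≡ 243
2282^8 ≡ 243^2 = 59049 ≡ 1185
2282^16 ≡ 1185^2 = 1404225 ≡ 1023
2282^32 ≡ 1023^2 = 1046529 ≡ 155
2282^64 ≡ 155^2 = 24025 ≡ 2326
2282^128 ≡ 2326^2 = 5410276 ≡ 2403
2282^256 ≡ 2403^2 = 5774409 ≡ 64
2282^512 ≡ 64^2 = 4096 ≡ 1685
528 = 512 + 16, so 2282^528 ≡ 1685·1023 ≡ 2301 (mod 2411)
y^r · r^s ≡ 1719·2301 = 3955419 ≡ 1379 (mod 2411)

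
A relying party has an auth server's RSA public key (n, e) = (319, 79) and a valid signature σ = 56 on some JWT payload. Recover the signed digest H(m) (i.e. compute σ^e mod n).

309

σ^79 mod 319 = 309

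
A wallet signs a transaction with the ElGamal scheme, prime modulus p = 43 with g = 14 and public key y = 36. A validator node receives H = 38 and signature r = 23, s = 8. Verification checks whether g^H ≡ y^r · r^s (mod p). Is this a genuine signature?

Left side g^H mod p:
14^2 = 196 ≡ 24
14^4 ≡ 24^2 = 576 ≡ 17
14^8 ≡ 17^2 = 289 ≡ 31
14^16 ≡ 31^2 = 961 ≡ 15
14^32 ≡ 15^2 = 225 ≡ 10
38 = 32 + 4 + 2, so 14^38 ≡ 10·17·24 ≡ 38 (mod 43)
Right side y^r · r^s mod p:
36^2 = 1296 ≡ 6
36^4 ≡ 6^2 = 36
36^8 ≡ 36^2 = 1296 ≡ 6
36^16 ≡ 6^2 = 36
23 = 16 + 4 + 2 + 1, so 36^23 ≡ 36·36·6·36 ≡ 6 (mod 43)
23^2 = 529 ≡ 13
23^4 ≡ 13^2 = 169 ≡ 40
23^8 ≡ 40^2 = 1600 ≡ 9
6·9 = 54 ≡ 11 (mod 43)
38 ≠ 11, so verification fails.

forged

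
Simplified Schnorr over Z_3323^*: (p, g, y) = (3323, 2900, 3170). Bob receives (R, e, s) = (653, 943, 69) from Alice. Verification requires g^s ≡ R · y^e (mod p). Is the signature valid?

valid

g^s mod p:
2900^2 = 8410000 ≡ 2810
2900^4 ≡ 2810^2 = 7896100 ≡ 652
2900^8 ≡ 652^2 = 425104 ≡ 3083
2900^16 ≡ 3083^2 = 9504889 ≡ 1109
2900^32 ≡ 1109^2 = 1229881 ≡ 371
2900^64 ≡ 371^2 = 137641 ≡ 1398
69 = 64 + 4 + 1, so 2900^69 ≡ 1398·652·2900 ≡ 1559 (mod 3323)
R · y^e mod p:
3170^2 = 10048900 ≡ 148
3170^4 ≡ 148^2 = 21904 ≡ 1966
3170^8 ≡ 1966^2 = 3865156 ≡ 507
3170^16 ≡ 507^2 = 257049 ≡ 1178
3170^32 ≡ 1178^2 = 1387684 ≡ 1993
3170^64 ≡ 1993^2 = 3972049 ≡ 1064
3170^128 ≡ 1064^2 = 1132096 ≡ 2276
3170^256 ≡ 2276^2 = 5180176 ≡ 2942
3170^512 ≡ 2942^2 = 8655364 ≡ 2272
943 = 512 + 256 + 128 + 32 + 8 + 4 + 2 + 1, so 3170^943 ≡ 2272·2942·2276·1993·507·1966·148·3170 ≡ 725 (mod 3323)
653·725 = 473425 ≡ 1559 (mod 3323)
1559 ≡ 1559 (mod 3323); signature holds.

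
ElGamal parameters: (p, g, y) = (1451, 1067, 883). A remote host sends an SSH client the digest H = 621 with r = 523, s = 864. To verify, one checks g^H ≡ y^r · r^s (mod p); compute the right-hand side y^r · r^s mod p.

809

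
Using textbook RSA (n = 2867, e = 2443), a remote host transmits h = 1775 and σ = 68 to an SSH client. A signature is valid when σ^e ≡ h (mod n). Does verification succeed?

σ^2 ≡ 68^2 = 4624 ≡ 1757
σ^4 ≡ 1757^2 = 3087049 ≡ 2157
σ^8 ≡ 2157^2 = 4652649 ≡ 2375
σ^16 ≡ 2375^2 = 5640625 ≡ 1236
σ^32 ≡ 1236^2 = 1527696 ≡ 2452
σ^64 ≡ 2452^2 = 6012304 ≡ 205
σ^128 ≡ 205^2 = 42025 ≡ 1887
σ^256 ≡ 1887^2 = 3560769 ≡ 2822
σ^512 ≡ 2822^2 = 7963684 ≡ 2025
σ^1024 ≡ 2025^2 = 4100625 ≡ 815
σ^2048 ≡ 815^2 = 664225 ≡ 1948
2443 = 2048 + 256 + 128 + 8 + 2 + 1, so σ^2443 ≡ 1948·2822·1887·2375·1757·68 ≡ 1775 (mod 2867)
σ^2443 mod 2867 = 1775 matches h.

passes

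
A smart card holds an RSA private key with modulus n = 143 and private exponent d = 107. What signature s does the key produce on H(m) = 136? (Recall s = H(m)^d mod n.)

115

(H(m))^2 ≡ 136^2 = 18496 ≡ 49
(H(m))^4 ≡ 49^2 = 2401 ≡ 113
(H(m))^8 ≡ 113^2 = 12769 ≡ 42
(H(m))^16 ≡ 42^2 = 1764 ≡ 48
(H(m))^32 ≡ 48^2 = 2304 ≡ 16
(H(m))^64 ≡ 16^2 = 256 ≡ 113
107 = 64 + 32 + 8 + 2 + 1, so (H(m))^107 ≡ 113·16·42·49·136 ≡ 115 (mod 143)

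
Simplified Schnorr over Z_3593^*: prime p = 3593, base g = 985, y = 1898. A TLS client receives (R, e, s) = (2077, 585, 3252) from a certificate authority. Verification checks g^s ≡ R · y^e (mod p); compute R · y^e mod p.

1315

1898^585 mod 3593 = 3476
R · y^e ≡ 2077·3476 = 7219652 ≡ 1315 (mod 3593)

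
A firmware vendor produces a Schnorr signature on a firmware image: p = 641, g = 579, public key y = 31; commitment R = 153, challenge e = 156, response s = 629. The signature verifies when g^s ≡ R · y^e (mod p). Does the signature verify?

verifies

g^s mod p:
Squares mod 641: 579^1≡579, 579^2≡639, 579^4≡4, 579^8≡16, 579^16≡256, 579^32≡154, 579^64≡640, 579^128≡1, 579^256≡1, 579^512≡1
629 = 512 + 64 + 32 + 16 + 4 + 1, so 579^629 ≡ 1·640·154·256·4·579 ≡ 620 (mod 641)
R · y^e mod p:
Squares mod 641: 31^1≡31, 31^2≡320, 31^4≡481, 31^8≡601, 31^16≡318, 31^32≡487, 31^64≡640, 31^128≡1
156 = 128 + 16 + 8 + 4, so 31^156 ≡ 1·318·601·481 ≡ 25 (mod 641)
153·25 = 3825 ≡ 620 (mod 641)
620 ≡ 620 (mod 641); signature holds.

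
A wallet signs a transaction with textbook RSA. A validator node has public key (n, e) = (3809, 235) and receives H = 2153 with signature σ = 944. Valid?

Squares mod 3809: σ^1≡944, σ^2≡3639, σ^4≡2237, σ^8≡2952, σ^16≡3121, σ^32≡1028, σ^64≡1691, σ^128≡2731
235 = 128 + 64 + 32 + 8 + 2 + 1, so σ^235 ≡ 2731·1691·1028·2952·3639·944 ≡ 1656 (mod 3809)
1656 ≠ 2153, so verification fails.

no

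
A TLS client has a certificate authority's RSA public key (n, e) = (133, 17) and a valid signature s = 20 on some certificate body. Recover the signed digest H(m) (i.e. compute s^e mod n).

Squares mod 133: s^1≡20, s^2≡1, s^4≡1, s^8≡1, s^16≡1
17 = 16 + 1, so s^17 ≡ 1·20 ≡ 20 (mod 133)

20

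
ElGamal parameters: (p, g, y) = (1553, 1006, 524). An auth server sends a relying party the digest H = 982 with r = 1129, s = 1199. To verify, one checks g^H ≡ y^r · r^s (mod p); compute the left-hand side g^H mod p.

Squares mod 1553: 1006^1≡1006, 1006^2≡1033, 1006^4≡178, 1006^8≡624, 1006^16≡1126, 1006^32≡628, 1006^64≡1475, 1006^128≡1425, 1006^256≡854, 1006^512≡959
982 = 512 + 256 + 128 + 64 + 16 + 4 + 2, so 1006^982 ≡ 959·854·1425·1475·1126·178·1033 ≡ 744 (mod 1553)

744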